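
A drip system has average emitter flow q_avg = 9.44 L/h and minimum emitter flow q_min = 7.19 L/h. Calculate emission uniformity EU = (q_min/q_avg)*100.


EU = (q_min/q_avg)*100 = (7.19/9.44)*100 = 76.1653%

76.1653 %


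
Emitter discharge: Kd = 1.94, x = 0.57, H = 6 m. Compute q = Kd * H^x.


q = Kd * H^x = 1.94 * 6^0.57 = 1.94 * 2.776810

5.3870 L/h


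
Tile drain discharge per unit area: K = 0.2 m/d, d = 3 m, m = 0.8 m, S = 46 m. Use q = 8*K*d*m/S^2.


q = 8*K*d*m/S^2
q = 8*0.2*3*0.8/46^2
q = 3.8400 / 2116

0.0018 m/d


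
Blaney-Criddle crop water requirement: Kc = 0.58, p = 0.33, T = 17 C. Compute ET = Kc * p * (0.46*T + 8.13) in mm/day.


ET = Kc * p * (0.46*T + 8.13)
ET = 0.58 * 0.33 * (0.46*17 + 8.13)
ET = 0.58 * 0.33 * 15.9500

3.0528 mm/day


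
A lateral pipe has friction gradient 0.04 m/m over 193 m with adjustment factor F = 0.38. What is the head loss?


hf = J * L * F = 0.04 * 193 * 0.38 = 2.9336 m

2.9336 m


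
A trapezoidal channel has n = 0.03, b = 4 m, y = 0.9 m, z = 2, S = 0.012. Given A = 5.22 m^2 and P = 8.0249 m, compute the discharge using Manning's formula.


R = A/P = 5.22/8.0249 = 0.650475
Q = (1/0.03) * 5.22 * 0.650475^(2/3) * 0.012^0.5

14.3096 m^3/s


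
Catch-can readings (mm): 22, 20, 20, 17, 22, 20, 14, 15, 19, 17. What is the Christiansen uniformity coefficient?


mean = 18.600000 mm
MAD = 2.280000 mm
CU = (1 - 2.280000/18.600000)*100

87.7419 %


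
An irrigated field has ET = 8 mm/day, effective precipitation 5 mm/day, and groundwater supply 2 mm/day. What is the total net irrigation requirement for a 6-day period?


Daily deficit = ET - Pe - GW = 8 - 5 - 2 = 1 mm/day
NIR = 1 * 6 = 6 mm

6.0000 mm


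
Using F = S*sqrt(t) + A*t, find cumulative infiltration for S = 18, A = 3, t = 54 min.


F = S*sqrt(t) + A*t
F = 18*sqrt(54) + 3*54
F = 18*7.348469 + 162

294.2724 mm


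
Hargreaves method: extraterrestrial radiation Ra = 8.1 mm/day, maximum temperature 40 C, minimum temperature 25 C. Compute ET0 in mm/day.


Tmean = (Tmax + Tmin)/2 = (40 + 25)/2 = 32.5
ET0 = 0.0023 * 8.1 * (32.5 + 17.8) * sqrt(40 - 25)
ET0 = 0.0023 * 8.1 * 50.3 * 3.872983

3.6293 mm/day


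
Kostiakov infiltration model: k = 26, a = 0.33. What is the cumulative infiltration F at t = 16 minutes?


F = k * t^a = 26 * 16^0.33
F = 26 * 2.496661

64.9132 mm


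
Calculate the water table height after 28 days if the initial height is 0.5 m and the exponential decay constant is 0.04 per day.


m = m0 * exp(-k*t)
m = 0.5 * exp(-0.04 * 28)
m = 0.5 * exp(-1.1200)

0.1631 m


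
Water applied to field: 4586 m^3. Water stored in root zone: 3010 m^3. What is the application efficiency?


Ea = V_root / V_field * 100 = 3010 / 4586 * 100 = 65.6345%

65.6345 %


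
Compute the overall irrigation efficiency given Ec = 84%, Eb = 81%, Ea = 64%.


Ec = 0.84, Eb = 0.81, Ea = 0.64
E = 0.84 * 0.81 * 0.64 * 100 = 43.5456%

43.5456 %


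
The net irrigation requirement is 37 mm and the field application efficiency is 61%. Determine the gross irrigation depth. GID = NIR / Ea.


Ea = 61% = 0.61
GID = NIR / Ea = 37 / 0.61 = 60.6557 mm

60.6557 mm


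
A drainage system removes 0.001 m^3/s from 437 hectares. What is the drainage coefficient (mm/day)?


DC = Q * 86400 / (A * 10000) * 1000
DC = 0.001 * 86400 / (437 * 10000) * 1000
DC = 86400.0000 / 4370000

0.0198 mm/day


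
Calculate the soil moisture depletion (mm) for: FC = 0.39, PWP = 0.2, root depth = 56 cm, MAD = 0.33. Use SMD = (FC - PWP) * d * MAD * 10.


SMD = (FC - PWP) * d * MAD * 10
SMD = (0.39 - 0.2) * 56 * 0.33 * 10
SMD = 0.1900 * 56 * 0.33 * 10

35.1120 mm


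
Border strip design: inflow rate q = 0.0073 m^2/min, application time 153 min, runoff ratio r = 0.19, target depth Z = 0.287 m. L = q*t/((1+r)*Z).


L = q*t/((1+r)*Z)
L = 0.0073*153/((1+0.19)*0.287)
L = 1.1169/0.34153

3.2703 m


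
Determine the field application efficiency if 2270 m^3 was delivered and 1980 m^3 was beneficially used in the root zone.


Ea = V_root / V_field * 100 = 1980 / 2270 * 100 = 87.2247%

87.2247 %


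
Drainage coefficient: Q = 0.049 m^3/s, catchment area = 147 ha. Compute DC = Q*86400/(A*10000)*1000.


DC = Q * 86400 / (A * 10000) * 1000
DC = 0.049 * 86400 / (147 * 10000) * 1000
DC = 4233600.0000 / 1470000

2.8800 mm/day


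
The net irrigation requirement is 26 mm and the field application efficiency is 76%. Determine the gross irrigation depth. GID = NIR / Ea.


Ea = 76% = 0.76
GID = NIR / Ea = 26 / 0.76 = 34.2105 mm

34.2105 mm


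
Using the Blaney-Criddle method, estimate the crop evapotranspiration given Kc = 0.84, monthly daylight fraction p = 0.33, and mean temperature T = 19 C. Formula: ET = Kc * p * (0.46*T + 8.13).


ET = Kc * p * (0.46*T + 8.13)
ET = 0.84 * 0.33 * (0.46*19 + 8.13)
ET = 0.84 * 0.33 * 16.8700

4.6764 mm/day


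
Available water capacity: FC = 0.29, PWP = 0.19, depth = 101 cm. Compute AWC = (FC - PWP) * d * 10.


AWC = (FC - PWP) * d * 10
AWC = (0.29 - 0.19) * 101 * 10
AWC = 0.1000 * 101 * 10

101.0000 mm


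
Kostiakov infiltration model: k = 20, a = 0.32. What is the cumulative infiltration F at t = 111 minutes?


F = k * t^a = 20 * 111^0.32
F = 20 * 4.513395

90.2679 mm


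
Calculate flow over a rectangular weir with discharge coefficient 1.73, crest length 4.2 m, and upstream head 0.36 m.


Q = C * L * H^(3/2) = 1.73 * 4.2 * 0.36^1.5 = 1.73 * 4.2 * 0.216000

1.5695 m^3/s


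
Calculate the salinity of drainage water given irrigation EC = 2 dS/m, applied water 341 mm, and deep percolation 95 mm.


EC_dw = EC_iw * D_iw / D_dw
EC_dw = 2 * 341 / 95
EC_dw = 682 / 95

7.1789 dS/m


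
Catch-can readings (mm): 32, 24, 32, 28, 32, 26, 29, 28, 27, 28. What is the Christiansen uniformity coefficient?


mean = 28.600000 mm
MAD = 2.120000 mm
CU = (1 - 2.120000/28.600000)*100

92.5874 %


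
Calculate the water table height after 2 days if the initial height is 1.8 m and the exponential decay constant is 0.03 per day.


m = m0 * exp(-k*t)
m = 1.8 * exp(-0.03 * 2)
m = 1.8 * exp(-0.0600)

1.6952 m


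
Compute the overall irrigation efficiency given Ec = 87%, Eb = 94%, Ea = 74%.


Ec = 0.87, Eb = 0.94, Ea = 0.74
E = 0.87 * 0.94 * 0.74 * 100 = 60.5172%

60.5172 %


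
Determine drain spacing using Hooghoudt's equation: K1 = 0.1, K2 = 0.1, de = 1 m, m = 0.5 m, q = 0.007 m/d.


S^2 = 8*K2*de*m/q + 4*K1*m^2/q
S^2 = 8*0.1*1*0.5/0.007 + 4*0.1*0.5^2/0.007
S = sqrt(71.4286)

8.4515 m


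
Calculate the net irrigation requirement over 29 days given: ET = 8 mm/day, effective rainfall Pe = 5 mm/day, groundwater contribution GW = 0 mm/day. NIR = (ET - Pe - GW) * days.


Daily deficit = ET - Pe - GW = 8 - 5 - 0 = 3 mm/day
NIR = 3 * 29 = 87 mm

87.0000 mm


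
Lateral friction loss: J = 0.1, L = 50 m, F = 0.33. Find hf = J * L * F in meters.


hf = J * L * F = 0.1 * 50 * 0.33 = 1.6500 m

1.6500 m


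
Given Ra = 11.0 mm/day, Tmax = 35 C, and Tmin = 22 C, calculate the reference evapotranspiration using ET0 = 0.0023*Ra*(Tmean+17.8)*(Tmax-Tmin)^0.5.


Tmean = (Tmax + Tmin)/2 = (35 + 22)/2 = 28.5
ET0 = 0.0023 * 11.0 * (28.5 + 17.8) * sqrt(35 - 22)
ET0 = 0.0023 * 11.0 * 46.3 * 3.605551

4.2235 mm/day


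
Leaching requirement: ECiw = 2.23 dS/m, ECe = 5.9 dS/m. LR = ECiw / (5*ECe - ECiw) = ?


LR = ECiw / (5*ECe - ECiw)
LR = 2.23 / (5*5.9 - 2.23)
LR = 2.23 / 27.2700

0.0818


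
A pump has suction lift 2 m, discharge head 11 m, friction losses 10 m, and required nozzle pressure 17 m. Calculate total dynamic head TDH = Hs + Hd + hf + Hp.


TDH = Hs + Hd + hf + Hp = 2 + 11 + 10 + 17 = 40

40 m


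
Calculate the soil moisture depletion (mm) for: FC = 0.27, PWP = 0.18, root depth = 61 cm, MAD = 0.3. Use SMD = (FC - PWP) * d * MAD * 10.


SMD = (FC - PWP) * d * MAD * 10
SMD = (0.27 - 0.18) * 61 * 0.3 * 10
SMD = 0.0900 * 61 * 0.3 * 10

16.4700 mm


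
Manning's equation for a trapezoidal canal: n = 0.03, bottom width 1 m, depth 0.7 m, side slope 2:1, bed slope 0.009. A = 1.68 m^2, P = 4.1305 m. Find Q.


R = A/P = 1.68/4.1305 = 0.406730
Q = (1/0.03) * 1.68 * 0.406730^(2/3) * 0.009^0.5

2.9164 m^3/s


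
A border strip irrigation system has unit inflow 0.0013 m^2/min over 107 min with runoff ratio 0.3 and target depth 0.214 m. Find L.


L = q*t/((1+r)*Z)
L = 0.0013*107/((1+0.3)*0.214)
L = 0.1391/0.2782

0.5000 m


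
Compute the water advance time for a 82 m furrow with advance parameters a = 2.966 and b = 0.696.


t = (L/a)^(1/b)
t = (82/2.966)^(1/0.696)
t = 27.646662^(1/0.696)

117.8490 min


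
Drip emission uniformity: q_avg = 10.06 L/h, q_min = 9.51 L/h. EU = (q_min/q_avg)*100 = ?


EU = (q_min/q_avg)*100 = (9.51/10.06)*100 = 94.5328%

94.5328 %


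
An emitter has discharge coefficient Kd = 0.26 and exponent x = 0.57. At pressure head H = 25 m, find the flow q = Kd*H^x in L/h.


q = Kd * H^x = 0.26 * 25^0.57 = 0.26 * 6.263626

1.6285 L/h


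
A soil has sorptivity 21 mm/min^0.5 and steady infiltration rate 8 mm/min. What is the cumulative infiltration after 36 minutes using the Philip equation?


F = S*sqrt(t) + A*t
F = 21*sqrt(36) + 8*36
F = 21*6.000000 + 288

414.0000 mm


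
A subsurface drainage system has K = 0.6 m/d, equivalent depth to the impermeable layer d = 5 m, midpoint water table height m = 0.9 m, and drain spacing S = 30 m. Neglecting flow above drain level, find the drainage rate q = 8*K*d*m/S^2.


q = 8*K*d*m/S^2
q = 8*0.6*5*0.9/30^2
q = 21.6000 / 900

0.0240 m/d


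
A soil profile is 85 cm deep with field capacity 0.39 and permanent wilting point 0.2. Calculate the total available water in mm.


AWC = (FC - PWP) * d * 10
AWC = (0.39 - 0.2) * 85 * 10
AWC = 0.1900 * 85 * 10

161.5000 mm


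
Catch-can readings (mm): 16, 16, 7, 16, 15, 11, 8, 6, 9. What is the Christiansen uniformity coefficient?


mean = 11.555556 mm
MAD = 3.728395 mm
CU = (1 - 3.728395/11.555556)*100

67.7350 %


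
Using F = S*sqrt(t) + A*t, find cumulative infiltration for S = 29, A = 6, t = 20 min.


F = S*sqrt(t) + A*t
F = 29*sqrt(20) + 6*20
F = 29*4.472136 + 120

249.6919 mm


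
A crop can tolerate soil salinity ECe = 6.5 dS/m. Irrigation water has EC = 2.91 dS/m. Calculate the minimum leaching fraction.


LR = ECiw / (5*ECe - ECiw)
LR = 2.91 / (5*6.5 - 2.91)
LR = 2.91 / 29.5900

0.0983


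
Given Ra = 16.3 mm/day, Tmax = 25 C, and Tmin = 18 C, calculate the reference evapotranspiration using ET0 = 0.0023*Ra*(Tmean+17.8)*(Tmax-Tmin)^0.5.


Tmean = (Tmax + Tmin)/2 = (25 + 18)/2 = 21.5
ET0 = 0.0023 * 16.3 * (21.5 + 17.8) * sqrt(25 - 18)
ET0 = 0.0023 * 16.3 * 39.3 * 2.645751

3.8981 mm/day


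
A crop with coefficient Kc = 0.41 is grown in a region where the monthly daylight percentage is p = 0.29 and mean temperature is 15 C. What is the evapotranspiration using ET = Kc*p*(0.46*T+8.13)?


ET = Kc * p * (0.46*T + 8.13)
ET = 0.41 * 0.29 * (0.46*15 + 8.13)
ET = 0.41 * 0.29 * 15.0300

1.7871 mm/day


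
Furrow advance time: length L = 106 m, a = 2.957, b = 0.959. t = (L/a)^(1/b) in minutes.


t = (L/a)^(1/b)
t = (106/2.957)^(1/0.959)
t = 35.847142^(1/0.959)

41.7746 min


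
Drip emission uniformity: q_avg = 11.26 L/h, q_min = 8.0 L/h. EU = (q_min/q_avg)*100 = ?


EU = (q_min/q_avg)*100 = (8.0/11.26)*100 = 71.0480%

71.0480 %


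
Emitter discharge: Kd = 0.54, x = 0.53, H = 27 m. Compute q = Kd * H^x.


q = Kd * H^x = 0.54 * 27^0.53 = 0.54 * 5.736180

3.0975 L/h


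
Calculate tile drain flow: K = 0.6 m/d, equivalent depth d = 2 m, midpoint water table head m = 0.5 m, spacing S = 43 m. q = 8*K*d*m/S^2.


q = 8*K*d*m/S^2
q = 8*0.6*2*0.5/43^2
q = 4.8000 / 1849

0.0026 m/d


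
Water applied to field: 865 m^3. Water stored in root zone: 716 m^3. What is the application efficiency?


Ea = V_root / V_field * 100 = 716 / 865 * 100 = 82.7746%

82.7746 %


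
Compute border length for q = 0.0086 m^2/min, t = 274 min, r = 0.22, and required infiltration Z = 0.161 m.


L = q*t/((1+r)*Z)
L = 0.0086*274/((1+0.22)*0.161)
L = 2.3564/0.19642

11.9967 m


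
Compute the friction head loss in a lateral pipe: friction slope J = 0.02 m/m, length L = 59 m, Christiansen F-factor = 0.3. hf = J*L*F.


hf = J * L * F = 0.02 * 59 * 0.3 = 0.3540 m

0.3540 m


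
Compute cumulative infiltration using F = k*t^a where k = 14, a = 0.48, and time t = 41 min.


F = k * t^a = 14 * 41^0.48
F = 14 * 5.944786

83.2270 mm


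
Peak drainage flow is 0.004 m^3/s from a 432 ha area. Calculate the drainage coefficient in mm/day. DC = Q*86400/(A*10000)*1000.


DC = Q * 86400 / (A * 10000) * 1000
DC = 0.004 * 86400 / (432 * 10000) * 1000
DC = 345600.0000 / 4320000

0.0800 mm/day


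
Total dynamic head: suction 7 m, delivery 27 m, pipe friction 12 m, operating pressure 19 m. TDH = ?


TDH = Hs + Hd + hf + Hp = 7 + 27 + 12 + 19 = 65

65 m


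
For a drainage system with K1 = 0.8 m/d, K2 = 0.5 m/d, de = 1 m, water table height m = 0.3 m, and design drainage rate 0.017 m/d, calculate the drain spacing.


S^2 = 8*K2*de*m/q + 4*K1*m^2/q
S^2 = 8*0.5*1*0.3/0.017 + 4*0.8*0.3^2/0.017
S = sqrt(87.5294)

9.3557 m


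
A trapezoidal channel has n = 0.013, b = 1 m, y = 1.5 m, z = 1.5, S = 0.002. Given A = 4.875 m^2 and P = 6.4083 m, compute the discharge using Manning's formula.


R = A/P = 4.875/6.4083 = 0.760732
Q = (1/0.013) * 4.875 * 0.760732^(2/3) * 0.002^0.5

13.9755 m^3/s


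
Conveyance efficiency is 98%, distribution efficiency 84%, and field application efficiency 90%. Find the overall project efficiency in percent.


Ec = 0.98, Eb = 0.84, Ea = 0.9
E = 0.98 * 0.84 * 0.9 * 100 = 74.0880%

74.0880 %


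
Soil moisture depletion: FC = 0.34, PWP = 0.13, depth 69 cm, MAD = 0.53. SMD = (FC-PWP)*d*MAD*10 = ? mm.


SMD = (FC - PWP) * d * MAD * 10
SMD = (0.34 - 0.13) * 69 * 0.53 * 10
SMD = 0.2100 * 69 * 0.53 * 10

76.7970 mm


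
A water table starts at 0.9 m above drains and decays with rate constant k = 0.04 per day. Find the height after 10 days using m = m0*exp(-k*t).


m = m0 * exp(-k*t)
m = 0.9 * exp(-0.04 * 10)
m = 0.9 * exp(-0.4000)

0.6033 m


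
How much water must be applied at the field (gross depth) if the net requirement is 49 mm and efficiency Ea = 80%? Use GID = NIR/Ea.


Ea = 80% = 0.8
GID = NIR / Ea = 49 / 0.8 = 61.2500 mm

61.2500 mm


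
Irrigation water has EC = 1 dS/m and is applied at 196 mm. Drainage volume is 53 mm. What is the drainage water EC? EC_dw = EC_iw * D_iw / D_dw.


EC_dw = EC_iw * D_iw / D_dw
EC_dw = 1 * 196 / 53
EC_dw = 196 / 53

3.6981 dS/m


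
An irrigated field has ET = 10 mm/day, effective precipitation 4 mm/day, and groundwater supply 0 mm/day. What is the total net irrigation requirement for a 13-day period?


Daily deficit = ET - Pe - GW = 10 - 4 - 0 = 6 mm/day
NIR = 6 * 13 = 78 mm

78.0000 mm


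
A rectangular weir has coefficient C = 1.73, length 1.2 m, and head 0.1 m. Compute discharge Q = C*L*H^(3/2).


Q = C * L * H^(3/2) = 1.73 * 1.2 * 0.1^1.5 = 1.73 * 1.2 * 0.031623

0.0656 m^3/s


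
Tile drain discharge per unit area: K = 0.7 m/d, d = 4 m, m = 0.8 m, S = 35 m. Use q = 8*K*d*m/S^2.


q = 8*K*d*m/S^2
q = 8*0.7*4*0.8/35^2
q = 17.9200 / 1225

0.0146 m/d


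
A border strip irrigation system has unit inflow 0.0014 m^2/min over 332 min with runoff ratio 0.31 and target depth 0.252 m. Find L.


L = q*t/((1+r)*Z)
L = 0.0014*332/((1+0.31)*0.252)
L = 0.4648/0.33012

1.4080 m


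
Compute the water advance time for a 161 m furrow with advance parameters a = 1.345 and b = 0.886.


t = (L/a)^(1/b)
t = (161/1.345)^(1/0.886)
t = 119.702602^(1/0.886)

221.5590 min


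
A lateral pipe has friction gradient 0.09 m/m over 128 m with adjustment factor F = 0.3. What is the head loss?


hf = J * L * F = 0.09 * 128 * 0.3 = 3.4560 m

3.4560 m


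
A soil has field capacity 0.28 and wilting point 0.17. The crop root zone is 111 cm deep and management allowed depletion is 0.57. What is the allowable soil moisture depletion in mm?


SMD = (FC - PWP) * d * MAD * 10
SMD = (0.28 - 0.17) * 111 * 0.57 * 10
SMD = 0.1100 * 111 * 0.57 * 10

69.5970 mm


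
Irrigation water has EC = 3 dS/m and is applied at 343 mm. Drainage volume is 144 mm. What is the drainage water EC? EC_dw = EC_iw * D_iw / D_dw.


EC_dw = EC_iw * D_iw / D_dw
EC_dw = 3 * 343 / 144
EC_dw = 1029 / 144

7.1458 dS/m


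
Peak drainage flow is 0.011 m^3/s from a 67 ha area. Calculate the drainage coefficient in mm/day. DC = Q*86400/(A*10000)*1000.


DC = Q * 86400 / (A * 10000) * 1000
DC = 0.011 * 86400 / (67 * 10000) * 1000
DC = 950400.0000 / 670000

1.4185 mm/day


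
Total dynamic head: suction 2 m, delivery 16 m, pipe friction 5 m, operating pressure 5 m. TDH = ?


TDH = Hs + Hd + hf + Hp = 2 + 16 + 5 + 5 = 28

28 m


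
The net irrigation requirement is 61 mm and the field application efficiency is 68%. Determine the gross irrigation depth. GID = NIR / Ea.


Ea = 68% = 0.68
GID = NIR / Ea = 61 / 0.68 = 89.7059 mm

89.7059 mm


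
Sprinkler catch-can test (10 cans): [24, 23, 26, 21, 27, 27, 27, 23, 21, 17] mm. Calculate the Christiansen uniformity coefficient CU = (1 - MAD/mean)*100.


mean = 23.600000 mm
MAD = 2.600000 mm
CU = (1 - 2.600000/23.600000)*100

88.9831 %


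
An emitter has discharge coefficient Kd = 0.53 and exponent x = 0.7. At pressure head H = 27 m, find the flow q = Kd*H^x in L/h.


q = Kd * H^x = 0.53 * 27^0.7 = 0.53 * 10.045109

5.3239 L/h


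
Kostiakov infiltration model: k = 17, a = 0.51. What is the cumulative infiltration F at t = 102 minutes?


F = k * t^a = 17 * 102^0.51
F = 17 * 10.577574

179.8188 mm


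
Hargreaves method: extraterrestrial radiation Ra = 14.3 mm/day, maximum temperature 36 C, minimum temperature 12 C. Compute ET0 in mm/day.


Tmean = (Tmax + Tmin)/2 = (36 + 12)/2 = 24.0
ET0 = 0.0023 * 14.3 * (24.0 + 17.8) * sqrt(36 - 12)
ET0 = 0.0023 * 14.3 * 41.8 * 4.898979

6.7351 mm/day


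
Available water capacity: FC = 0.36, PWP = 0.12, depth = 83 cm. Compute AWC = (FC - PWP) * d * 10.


AWC = (FC - PWP) * d * 10
AWC = (0.36 - 0.12) * 83 * 10
AWC = 0.2400 * 83 * 10

199.2000 mm


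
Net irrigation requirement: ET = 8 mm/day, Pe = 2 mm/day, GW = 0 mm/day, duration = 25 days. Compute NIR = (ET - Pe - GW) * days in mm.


Daily deficit = ET - Pe - GW = 8 - 2 - 0 = 6 mm/day
NIR = 6 * 25 = 150 mm

150.0000 mm


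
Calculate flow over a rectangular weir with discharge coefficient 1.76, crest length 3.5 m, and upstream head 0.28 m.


Q = C * L * H^(3/2) = 1.76 * 3.5 * 0.28^1.5 = 1.76 * 3.5 * 0.148162

0.9127 m^3/s


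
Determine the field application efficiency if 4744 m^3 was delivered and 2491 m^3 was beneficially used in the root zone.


Ea = V_root / V_field * 100 = 2491 / 4744 * 100 = 52.5084%

52.5084 %


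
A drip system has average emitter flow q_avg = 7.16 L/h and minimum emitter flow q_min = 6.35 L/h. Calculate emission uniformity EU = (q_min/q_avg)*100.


EU = (q_min/q_avg)*100 = (6.35/7.16)*100 = 88.6872%

88.6872 %


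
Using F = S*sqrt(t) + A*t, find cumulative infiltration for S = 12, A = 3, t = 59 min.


F = S*sqrt(t) + A*t
F = 12*sqrt(59) + 3*59
F = 12*7.681146 + 177

269.1738 mm


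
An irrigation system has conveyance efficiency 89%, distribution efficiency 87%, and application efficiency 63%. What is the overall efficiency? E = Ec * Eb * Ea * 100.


Ec = 0.89, Eb = 0.87, Ea = 0.63
E = 0.89 * 0.87 * 0.63 * 100 = 48.7809%

48.7809 %


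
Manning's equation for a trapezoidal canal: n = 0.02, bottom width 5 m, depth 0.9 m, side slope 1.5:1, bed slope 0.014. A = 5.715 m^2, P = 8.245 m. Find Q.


R = A/P = 5.715/8.245 = 0.693147
Q = (1/0.02) * 5.715 * 0.693147^(2/3) * 0.014^0.5

26.4810 m^3/s


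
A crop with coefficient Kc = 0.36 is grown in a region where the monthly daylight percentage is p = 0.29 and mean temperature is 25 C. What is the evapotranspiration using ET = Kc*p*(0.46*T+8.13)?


ET = Kc * p * (0.46*T + 8.13)
ET = 0.36 * 0.29 * (0.46*25 + 8.13)
ET = 0.36 * 0.29 * 19.6300

2.0494 mm/day


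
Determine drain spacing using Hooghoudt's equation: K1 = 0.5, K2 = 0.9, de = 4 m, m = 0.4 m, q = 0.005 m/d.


S^2 = 8*K2*de*m/q + 4*K1*m^2/q
S^2 = 8*0.9*4*0.4/0.005 + 4*0.5*0.4^2/0.005
S = sqrt(2368.0000)

48.6621 m


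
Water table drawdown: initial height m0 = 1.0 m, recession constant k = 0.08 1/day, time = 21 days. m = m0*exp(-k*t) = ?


m = m0 * exp(-k*t)
m = 1.0 * exp(-0.08 * 21)
m = 1.0 * exp(-1.6800)

0.1864 m


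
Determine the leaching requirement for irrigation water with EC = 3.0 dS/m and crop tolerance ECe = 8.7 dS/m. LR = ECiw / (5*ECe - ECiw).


LR = ECiw / (5*ECe - ECiw)
LR = 3.0 / (5*8.7 - 3.0)
LR = 3.0 / 40.5000

0.0741


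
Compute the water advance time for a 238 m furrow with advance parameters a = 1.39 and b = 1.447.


t = (L/a)^(1/b)
t = (238/1.39)^(1/1.447)
t = 171.223022^(1/1.447)

34.9608 min


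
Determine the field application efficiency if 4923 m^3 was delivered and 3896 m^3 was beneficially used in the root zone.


Ea = V_root / V_field * 100 = 3896 / 4923 * 100 = 79.1387%

79.1387 %


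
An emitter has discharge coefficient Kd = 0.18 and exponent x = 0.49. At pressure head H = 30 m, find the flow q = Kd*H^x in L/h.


q = Kd * H^x = 0.18 * 30^0.49 = 0.18 * 5.294067

0.9529 L/h


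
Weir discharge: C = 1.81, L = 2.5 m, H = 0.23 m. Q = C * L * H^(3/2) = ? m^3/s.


Q = C * L * H^(3/2) = 1.81 * 2.5 * 0.23^1.5 = 1.81 * 2.5 * 0.110304

0.4991 m^3/s


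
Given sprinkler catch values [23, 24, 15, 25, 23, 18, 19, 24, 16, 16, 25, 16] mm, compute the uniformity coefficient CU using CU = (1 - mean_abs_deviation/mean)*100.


mean = 20.333333 mm
MAD = 3.666667 mm
CU = (1 - 3.666667/20.333333)*100

81.9672 %


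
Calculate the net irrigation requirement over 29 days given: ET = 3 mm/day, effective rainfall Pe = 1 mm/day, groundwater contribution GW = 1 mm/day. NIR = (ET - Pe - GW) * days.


Daily deficit = ET - Pe - GW = 3 - 1 - 1 = 1 mm/day
NIR = 1 * 29 = 29 mm

29.0000 mm


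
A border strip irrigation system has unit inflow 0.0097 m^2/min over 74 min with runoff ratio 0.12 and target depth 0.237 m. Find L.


L = q*t/((1+r)*Z)
L = 0.0097*74/((1+0.12)*0.237)
L = 0.7178/0.26544

2.7042 m


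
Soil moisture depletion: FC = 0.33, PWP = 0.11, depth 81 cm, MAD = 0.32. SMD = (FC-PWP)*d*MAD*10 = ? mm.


SMD = (FC - PWP) * d * MAD * 10
SMD = (0.33 - 0.11) * 81 * 0.32 * 10
SMD = 0.2200 * 81 * 0.32 * 10

57.0240 mm


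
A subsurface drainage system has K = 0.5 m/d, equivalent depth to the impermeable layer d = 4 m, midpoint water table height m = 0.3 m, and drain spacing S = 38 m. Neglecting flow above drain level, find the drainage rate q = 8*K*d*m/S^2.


q = 8*K*d*m/S^2
q = 8*0.5*4*0.3/38^2
q = 4.8000 / 1444

0.0033 m/d


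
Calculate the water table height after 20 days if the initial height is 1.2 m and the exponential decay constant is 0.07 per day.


m = m0 * exp(-k*t)
m = 1.2 * exp(-0.07 * 20)
m = 1.2 * exp(-1.4000)

0.2959 m


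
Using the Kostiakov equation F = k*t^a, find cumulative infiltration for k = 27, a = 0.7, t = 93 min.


F = k * t^a = 27 * 93^0.7
F = 27 * 23.874708

644.6171 mm


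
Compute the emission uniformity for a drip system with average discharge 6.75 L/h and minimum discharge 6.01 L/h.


EU = (q_min/q_avg)*100 = (6.01/6.75)*100 = 89.0370%

89.0370 %


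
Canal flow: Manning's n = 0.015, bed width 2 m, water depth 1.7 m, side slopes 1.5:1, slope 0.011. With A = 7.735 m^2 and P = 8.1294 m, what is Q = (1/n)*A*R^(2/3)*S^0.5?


R = A/P = 7.735/8.1294 = 0.951485
Q = (1/0.015) * 7.735 * 0.951485^(2/3) * 0.011^0.5

52.3199 m^3/s


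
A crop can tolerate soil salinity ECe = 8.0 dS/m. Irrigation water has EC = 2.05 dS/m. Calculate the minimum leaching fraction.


LR = ECiw / (5*ECe - ECiw)
LR = 2.05 / (5*8.0 - 2.05)
LR = 2.05 / 37.9500

0.0540


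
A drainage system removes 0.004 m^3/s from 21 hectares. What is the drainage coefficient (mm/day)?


DC = Q * 86400 / (A * 10000) * 1000
DC = 0.004 * 86400 / (21 * 10000) * 1000
DC = 345600.0000 / 210000

1.6457 mm/day


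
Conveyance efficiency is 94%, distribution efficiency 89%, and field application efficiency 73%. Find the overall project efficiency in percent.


Ec = 0.94, Eb = 0.89, Ea = 0.73
E = 0.94 * 0.89 * 0.73 * 100 = 61.0718%

61.0718 %


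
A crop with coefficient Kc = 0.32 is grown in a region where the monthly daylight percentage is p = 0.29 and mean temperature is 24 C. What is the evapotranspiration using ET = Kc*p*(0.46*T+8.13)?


ET = Kc * p * (0.46*T + 8.13)
ET = 0.32 * 0.29 * (0.46*24 + 8.13)
ET = 0.32 * 0.29 * 19.1700

1.7790 mm/day


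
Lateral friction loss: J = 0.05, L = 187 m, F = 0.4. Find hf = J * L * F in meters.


hf = J * L * F = 0.05 * 187 * 0.4 = 3.7400 m

3.7400 m


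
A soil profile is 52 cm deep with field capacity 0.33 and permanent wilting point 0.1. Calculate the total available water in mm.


AWC = (FC - PWP) * d * 10
AWC = (0.33 - 0.1) * 52 * 10
AWC = 0.2300 * 52 * 10

119.6000 mm


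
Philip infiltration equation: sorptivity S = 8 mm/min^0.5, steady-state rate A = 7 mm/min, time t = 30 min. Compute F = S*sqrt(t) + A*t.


F = S*sqrt(t) + A*t
F = 8*sqrt(30) + 7*30
F = 8*5.477226 + 210

253.8178 mm


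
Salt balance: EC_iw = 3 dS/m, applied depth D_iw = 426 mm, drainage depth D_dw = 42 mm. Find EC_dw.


EC_dw = EC_iw * D_iw / D_dw
EC_dw = 3 * 426 / 42
EC_dw = 1278 / 42

30.4286 dS/m


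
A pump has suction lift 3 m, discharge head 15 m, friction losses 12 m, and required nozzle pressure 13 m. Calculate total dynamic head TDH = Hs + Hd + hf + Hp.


TDH = Hs + Hd + hf + Hp = 3 + 15 + 12 + 13 = 43

43 m


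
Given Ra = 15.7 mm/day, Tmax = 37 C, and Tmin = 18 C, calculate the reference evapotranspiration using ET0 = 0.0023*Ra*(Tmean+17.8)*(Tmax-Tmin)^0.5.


Tmean = (Tmax + Tmin)/2 = (37 + 18)/2 = 27.5
ET0 = 0.0023 * 15.7 * (27.5 + 17.8) * sqrt(37 - 18)
ET0 = 0.0023 * 15.7 * 45.3 * 4.358899

7.1302 mm/day


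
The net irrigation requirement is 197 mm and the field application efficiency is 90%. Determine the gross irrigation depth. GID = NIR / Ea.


Ea = 90% = 0.9
GID = NIR / Ea = 197 / 0.9 = 218.8889 mm

218.8889 mm


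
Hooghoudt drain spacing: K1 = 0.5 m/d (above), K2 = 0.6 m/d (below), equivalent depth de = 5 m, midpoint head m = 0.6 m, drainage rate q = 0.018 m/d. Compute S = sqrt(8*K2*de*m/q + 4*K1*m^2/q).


S^2 = 8*K2*de*m/q + 4*K1*m^2/q
S^2 = 8*0.6*5*0.6/0.018 + 4*0.5*0.6^2/0.018
S = sqrt(840.0000)

28.9828 m


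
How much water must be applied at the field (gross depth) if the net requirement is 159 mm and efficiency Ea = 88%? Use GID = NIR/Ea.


Ea = 88% = 0.88
GID = NIR / Ea = 159 / 0.88 = 180.6818 mm

180.6818 mm


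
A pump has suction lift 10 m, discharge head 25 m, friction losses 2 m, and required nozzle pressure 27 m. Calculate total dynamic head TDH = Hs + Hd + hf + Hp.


TDH = Hs + Hd + hf + Hp = 10 + 25 + 2 + 27 = 64

64 m


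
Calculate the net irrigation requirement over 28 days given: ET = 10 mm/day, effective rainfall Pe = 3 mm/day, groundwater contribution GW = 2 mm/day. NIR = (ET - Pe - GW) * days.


Daily deficit = ET - Pe - GW = 10 - 3 - 2 = 5 mm/day
NIR = 5 * 28 = 140 mm

140.0000 mm


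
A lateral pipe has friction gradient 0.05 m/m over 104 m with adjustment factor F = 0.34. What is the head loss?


hf = J * L * F = 0.05 * 104 * 0.34 = 1.7680 m

1.7680 m


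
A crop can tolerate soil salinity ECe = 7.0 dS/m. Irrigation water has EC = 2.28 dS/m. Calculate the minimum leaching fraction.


LR = ECiw / (5*ECe - ECiw)
LR = 2.28 / (5*7.0 - 2.28)
LR = 2.28 / 32.7200

0.0697


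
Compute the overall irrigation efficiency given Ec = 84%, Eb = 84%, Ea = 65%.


Ec = 0.84, Eb = 0.84, Ea = 0.65
E = 0.84 * 0.84 * 0.65 * 100 = 45.8640%

45.8640 %


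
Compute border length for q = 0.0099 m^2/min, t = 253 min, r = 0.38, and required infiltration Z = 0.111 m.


L = q*t/((1+r)*Z)
L = 0.0099*253/((1+0.38)*0.111)
L = 2.5047/0.15318

16.3514 m


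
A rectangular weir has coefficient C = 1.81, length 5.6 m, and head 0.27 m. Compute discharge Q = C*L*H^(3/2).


Q = C * L * H^(3/2) = 1.81 * 5.6 * 0.27^1.5 = 1.81 * 5.6 * 0.140296

1.4220 m^3/s


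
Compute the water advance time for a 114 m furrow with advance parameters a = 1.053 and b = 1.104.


t = (L/a)^(1/b)
t = (114/1.053)^(1/1.104)
t = 108.262108^(1/1.104)

69.6342 min


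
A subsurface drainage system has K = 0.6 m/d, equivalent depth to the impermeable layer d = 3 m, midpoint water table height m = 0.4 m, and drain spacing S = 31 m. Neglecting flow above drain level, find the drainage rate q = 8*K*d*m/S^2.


q = 8*K*d*m/S^2
q = 8*0.6*3*0.4/31^2
q = 5.7600 / 961

0.0060 m/d


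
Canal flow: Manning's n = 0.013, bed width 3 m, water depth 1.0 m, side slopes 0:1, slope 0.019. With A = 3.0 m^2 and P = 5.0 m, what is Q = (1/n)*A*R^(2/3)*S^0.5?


R = A/P = 3.0/5.0 = 0.600000
Q = (1/0.013) * 3.0 * 0.600000^(2/3) * 0.019^0.5

22.6285 m^3/s


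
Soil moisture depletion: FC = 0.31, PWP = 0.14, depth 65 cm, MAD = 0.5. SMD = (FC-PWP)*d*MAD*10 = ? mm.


SMD = (FC - PWP) * d * MAD * 10
SMD = (0.31 - 0.14) * 65 * 0.5 * 10
SMD = 0.1700 * 65 * 0.5 * 10

55.2500 mm


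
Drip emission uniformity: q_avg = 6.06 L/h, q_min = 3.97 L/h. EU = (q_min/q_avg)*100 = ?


EU = (q_min/q_avg)*100 = (3.97/6.06)*100 = 65.5116%

65.5116 %


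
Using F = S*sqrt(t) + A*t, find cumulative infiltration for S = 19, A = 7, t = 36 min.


F = S*sqrt(t) + A*t
F = 19*sqrt(36) + 7*36
F = 19*6.000000 + 252

366.0000 mm


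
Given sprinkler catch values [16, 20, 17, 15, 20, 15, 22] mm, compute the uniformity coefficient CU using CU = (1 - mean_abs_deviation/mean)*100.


mean = 17.857143 mm
MAD = 2.408163 mm
CU = (1 - 2.408163/17.857143)*100

86.5143 %


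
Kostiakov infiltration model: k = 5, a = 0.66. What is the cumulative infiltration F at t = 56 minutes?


F = k * t^a = 5 * 56^0.66
F = 5 * 14.249647

71.2482 mm


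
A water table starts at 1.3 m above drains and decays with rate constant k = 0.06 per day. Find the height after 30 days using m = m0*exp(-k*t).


m = m0 * exp(-k*t)
m = 1.3 * exp(-0.06 * 30)
m = 1.3 * exp(-1.8000)

0.2149 m


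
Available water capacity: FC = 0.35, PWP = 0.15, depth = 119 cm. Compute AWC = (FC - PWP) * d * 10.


AWC = (FC - PWP) * d * 10
AWC = (0.35 - 0.15) * 119 * 10
AWC = 0.2000 * 119 * 10

238.0000 mm


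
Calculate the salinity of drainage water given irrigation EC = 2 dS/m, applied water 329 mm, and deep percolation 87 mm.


EC_dw = EC_iw * D_iw / D_dw
EC_dw = 2 * 329 / 87
EC_dw = 658 / 87

7.5632 dS/m


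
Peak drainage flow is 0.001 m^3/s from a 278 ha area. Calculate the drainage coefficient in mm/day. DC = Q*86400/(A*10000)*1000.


DC = Q * 86400 / (A * 10000) * 1000
DC = 0.001 * 86400 / (278 * 10000) * 1000
DC = 86400.0000 / 2780000

0.0311 mm/day


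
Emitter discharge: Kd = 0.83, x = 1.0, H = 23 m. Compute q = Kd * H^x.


q = Kd * H^x = 0.83 * 23^1.0 = 0.83 * 23.000000

19.0900 L/h


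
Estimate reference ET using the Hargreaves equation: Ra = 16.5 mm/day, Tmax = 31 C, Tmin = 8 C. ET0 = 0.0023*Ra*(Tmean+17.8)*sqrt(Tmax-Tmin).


Tmean = (Tmax + Tmin)/2 = (31 + 8)/2 = 19.5
ET0 = 0.0023 * 16.5 * (19.5 + 17.8) * sqrt(31 - 8)
ET0 = 0.0023 * 16.5 * 37.3 * 4.795832

6.7887 mm/day


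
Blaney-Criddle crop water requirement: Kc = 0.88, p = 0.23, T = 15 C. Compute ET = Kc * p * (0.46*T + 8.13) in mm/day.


ET = Kc * p * (0.46*T + 8.13)
ET = 0.88 * 0.23 * (0.46*15 + 8.13)
ET = 0.88 * 0.23 * 15.0300

3.0421 mm/day


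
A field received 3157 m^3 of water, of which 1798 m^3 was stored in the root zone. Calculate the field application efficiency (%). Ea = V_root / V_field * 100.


Ea = V_root / V_field * 100 = 1798 / 3157 * 100 = 56.9528%

56.9528 %


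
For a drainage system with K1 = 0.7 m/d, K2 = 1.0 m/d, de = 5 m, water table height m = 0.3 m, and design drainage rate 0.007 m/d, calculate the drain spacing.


S^2 = 8*K2*de*m/q + 4*K1*m^2/q
S^2 = 8*1.0*5*0.3/0.007 + 4*0.7*0.3^2/0.007
S = sqrt(1750.2857)

41.8364 m


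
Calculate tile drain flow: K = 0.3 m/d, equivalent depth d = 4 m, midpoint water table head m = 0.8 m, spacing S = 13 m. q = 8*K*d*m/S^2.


q = 8*K*d*m/S^2
q = 8*0.3*4*0.8/13^2
q = 7.6800 / 169

0.0454 m/d


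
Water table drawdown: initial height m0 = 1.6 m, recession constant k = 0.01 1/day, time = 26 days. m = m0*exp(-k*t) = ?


m = m0 * exp(-k*t)
m = 1.6 * exp(-0.01 * 26)
m = 1.6 * exp(-0.2600)

1.2337 m


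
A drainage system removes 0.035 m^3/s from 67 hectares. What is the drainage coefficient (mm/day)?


DC = Q * 86400 / (A * 10000) * 1000
DC = 0.035 * 86400 / (67 * 10000) * 1000
DC = 3024000.0000 / 670000

4.5134 mm/day


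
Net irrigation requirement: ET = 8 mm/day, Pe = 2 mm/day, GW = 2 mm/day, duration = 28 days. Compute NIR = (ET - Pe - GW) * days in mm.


Daily deficit = ET - Pe - GW = 8 - 2 - 2 = 4 mm/day
NIR = 4 * 28 = 112 mm

112.0000 mm


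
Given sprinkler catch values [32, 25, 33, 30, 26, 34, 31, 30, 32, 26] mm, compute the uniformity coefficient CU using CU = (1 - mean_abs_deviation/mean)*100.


mean = 29.900000 mm
MAD = 2.540000 mm
CU = (1 - 2.540000/29.900000)*100

91.5050 %


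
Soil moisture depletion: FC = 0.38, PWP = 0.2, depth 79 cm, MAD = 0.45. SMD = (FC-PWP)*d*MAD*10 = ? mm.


SMD = (FC - PWP) * d * MAD * 10
SMD = (0.38 - 0.2) * 79 * 0.45 * 10
SMD = 0.1800 * 79 * 0.45 * 10

63.9900 mm


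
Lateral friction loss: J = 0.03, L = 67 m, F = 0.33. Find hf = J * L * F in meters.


hf = J * L * F = 0.03 * 67 * 0.33 = 0.6633 m

0.6633 m


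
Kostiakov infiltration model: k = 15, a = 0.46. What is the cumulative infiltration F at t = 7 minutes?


F = k * t^a = 15 * 7^0.46
F = 15 * 2.447626

36.7144 mm


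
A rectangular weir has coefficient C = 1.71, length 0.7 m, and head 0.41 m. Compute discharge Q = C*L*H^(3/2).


Q = C * L * H^(3/2) = 1.71 * 0.7 * 0.41^1.5 = 1.71 * 0.7 * 0.262528

0.3142 m^3/s


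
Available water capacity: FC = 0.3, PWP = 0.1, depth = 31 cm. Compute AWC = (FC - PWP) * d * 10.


AWC = (FC - PWP) * d * 10
AWC = (0.3 - 0.1) * 31 * 10
AWC = 0.2000 * 31 * 10

62.0000 mm


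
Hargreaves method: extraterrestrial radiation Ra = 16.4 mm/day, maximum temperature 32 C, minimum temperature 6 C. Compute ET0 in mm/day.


Tmean = (Tmax + Tmin)/2 = (32 + 6)/2 = 19.0
ET0 = 0.0023 * 16.4 * (19.0 + 17.8) * sqrt(32 - 6)
ET0 = 0.0023 * 16.4 * 36.8 * 5.099020

7.0779 mm/day


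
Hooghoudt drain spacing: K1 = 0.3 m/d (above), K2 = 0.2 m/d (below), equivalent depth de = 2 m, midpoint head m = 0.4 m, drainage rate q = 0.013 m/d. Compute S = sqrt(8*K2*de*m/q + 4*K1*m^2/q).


S^2 = 8*K2*de*m/q + 4*K1*m^2/q
S^2 = 8*0.2*2*0.4/0.013 + 4*0.3*0.4^2/0.013
S = sqrt(113.2308)

10.6410 m


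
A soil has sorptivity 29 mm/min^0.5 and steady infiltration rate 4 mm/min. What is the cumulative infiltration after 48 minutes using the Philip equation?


F = S*sqrt(t) + A*t
F = 29*sqrt(48) + 4*48
F = 29*6.928203 + 192

392.9179 mm


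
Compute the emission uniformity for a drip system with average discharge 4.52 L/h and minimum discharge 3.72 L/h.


EU = (q_min/q_avg)*100 = (3.72/4.52)*100 = 82.3009%

82.3009 %


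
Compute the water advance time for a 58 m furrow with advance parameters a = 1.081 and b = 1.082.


t = (L/a)^(1/b)
t = (58/1.081)^(1/1.082)
t = 53.654024^(1/1.082)

39.6756 min


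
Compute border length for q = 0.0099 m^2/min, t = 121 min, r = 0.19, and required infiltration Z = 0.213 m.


L = q*t/((1+r)*Z)
L = 0.0099*121/((1+0.19)*0.213)
L = 1.1979/0.25347

4.7260 m


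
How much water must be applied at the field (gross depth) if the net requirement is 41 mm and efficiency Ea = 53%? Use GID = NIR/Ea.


Ea = 53% = 0.53
GID = NIR / Ea = 41 / 0.53 = 77.3585 mm

77.3585 mm


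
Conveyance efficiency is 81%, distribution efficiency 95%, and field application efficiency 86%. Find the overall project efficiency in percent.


Ec = 0.81, Eb = 0.95, Ea = 0.86
E = 0.81 * 0.95 * 0.86 * 100 = 66.1770%

66.1770 %


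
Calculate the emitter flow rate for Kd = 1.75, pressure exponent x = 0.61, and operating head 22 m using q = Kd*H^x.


q = Kd * H^x = 1.75 * 22^0.61 = 1.75 * 6.589885

11.5323 L/h


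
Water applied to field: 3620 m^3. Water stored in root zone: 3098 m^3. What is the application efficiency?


Ea = V_root / V_field * 100 = 3098 / 3620 * 100 = 85.5801%

85.5801 %


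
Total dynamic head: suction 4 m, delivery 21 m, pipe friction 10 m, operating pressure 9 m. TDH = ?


TDH = Hs + Hd + hf + Hp = 4 + 21 + 10 + 9 = 44

44 m


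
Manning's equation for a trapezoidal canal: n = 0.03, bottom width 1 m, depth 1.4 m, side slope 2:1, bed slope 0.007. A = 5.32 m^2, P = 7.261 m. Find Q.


R = A/P = 5.32/7.261 = 0.732681
Q = (1/0.03) * 5.32 * 0.732681^(2/3) * 0.007^0.5

12.0582 m^3/s


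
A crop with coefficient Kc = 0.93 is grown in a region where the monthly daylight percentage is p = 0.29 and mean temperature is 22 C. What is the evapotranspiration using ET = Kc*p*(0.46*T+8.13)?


ET = Kc * p * (0.46*T + 8.13)
ET = 0.93 * 0.29 * (0.46*22 + 8.13)
ET = 0.93 * 0.29 * 18.2500

4.9220 mm/day


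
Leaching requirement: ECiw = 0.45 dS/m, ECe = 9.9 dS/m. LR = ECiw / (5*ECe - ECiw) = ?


LR = ECiw / (5*ECe - ECiw)
LR = 0.45 / (5*9.9 - 0.45)
LR = 0.45 / 49.0500

0.0092


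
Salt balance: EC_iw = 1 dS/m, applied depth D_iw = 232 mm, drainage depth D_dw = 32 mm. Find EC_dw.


EC_dw = EC_iw * D_iw / D_dw
EC_dw = 1 * 232 / 32
EC_dw = 232 / 32

7.2500 dS/m


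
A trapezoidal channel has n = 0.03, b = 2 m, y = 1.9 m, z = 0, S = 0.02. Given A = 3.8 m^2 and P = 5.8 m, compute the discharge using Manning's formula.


R = A/P = 3.8/5.8 = 0.655172
Q = (1/0.03) * 3.8 * 0.655172^(2/3) * 0.02^0.5

13.5129 m^3/s


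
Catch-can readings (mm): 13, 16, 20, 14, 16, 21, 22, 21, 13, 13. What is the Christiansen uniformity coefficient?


mean = 16.900000 mm
MAD = 3.280000 mm
CU = (1 - 3.280000/16.900000)*100

80.5917 %


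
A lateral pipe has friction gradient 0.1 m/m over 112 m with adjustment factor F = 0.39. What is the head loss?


hf = J * L * F = 0.1 * 112 * 0.39 = 4.3680 m

4.3680 m


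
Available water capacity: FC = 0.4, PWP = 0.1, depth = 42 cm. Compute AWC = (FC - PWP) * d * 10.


AWC = (FC - PWP) * d * 10
AWC = (0.4 - 0.1) * 42 * 10
AWC = 0.3000 * 42 * 10

126.0000 mm


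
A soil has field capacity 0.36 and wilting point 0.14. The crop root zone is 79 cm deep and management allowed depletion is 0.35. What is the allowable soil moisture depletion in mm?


SMD = (FC - PWP) * d * MAD * 10
SMD = (0.36 - 0.14) * 79 * 0.35 * 10
SMD = 0.2200 * 79 * 0.35 * 10

60.8300 mm


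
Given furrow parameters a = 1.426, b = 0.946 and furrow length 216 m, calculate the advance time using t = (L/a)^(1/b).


t = (L/a)^(1/b)
t = (216/1.426)^(1/0.946)
t = 151.472651^(1/0.946)

201.7405 min


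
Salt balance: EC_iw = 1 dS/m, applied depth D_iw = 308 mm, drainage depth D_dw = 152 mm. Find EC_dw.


EC_dw = EC_iw * D_iw / D_dw
EC_dw = 1 * 308 / 152
EC_dw = 308 / 152

2.0263 dS/m


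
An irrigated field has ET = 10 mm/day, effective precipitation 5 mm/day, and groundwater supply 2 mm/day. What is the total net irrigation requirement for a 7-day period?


Daily deficit = ET - Pe - GW = 10 - 5 - 2 = 3 mm/day
NIR = 3 * 7 = 21 mm

21.0000 mm


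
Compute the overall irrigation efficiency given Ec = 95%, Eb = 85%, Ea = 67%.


Ec = 0.95, Eb = 0.85, Ea = 0.67
E = 0.95 * 0.85 * 0.67 * 100 = 54.1025%

54.1025 %
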